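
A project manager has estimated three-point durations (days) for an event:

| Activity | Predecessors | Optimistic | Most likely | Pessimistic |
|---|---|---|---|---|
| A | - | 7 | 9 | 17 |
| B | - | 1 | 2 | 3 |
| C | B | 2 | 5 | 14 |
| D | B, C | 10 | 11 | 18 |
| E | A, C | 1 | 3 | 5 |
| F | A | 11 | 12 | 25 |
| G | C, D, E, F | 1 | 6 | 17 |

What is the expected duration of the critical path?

31 days

te_A = (7 + 4·9 + 17)/6 = 60/6 = 10
te_B = (1 + 4·2 + 3)/6 = 12/6 = 2
te_C = (2 + 4·5 + 14)/6 = 36/6 = 6
te_D = (10 + 4·11 + 18)/6 = 72/6 = 12
te_E = (1 + 4·3 + 5)/6 = 18/6 = 3
te_F = (11 + 4·12 + 25)/6 = 84/6 = 14
te_G = (1 + 4·6 + 17)/6 = 42/6 = 7

Forward pass:
ES_A = 0; EF_A = 10
ES_B = 0; EF_B = 2
ES_C = 2; EF_C = 2+6 = 8
ES_D = max(EF_B=2, EF_C=8) = 8; EF_D = 8+12 = 20
ES_E = max(EF_A=10, EF_C=8) = 10; EF_E = 10+3 = 13
ES_F = 10; EF_F = 10+14 = 24
ES_G = max(EF_C=8, EF_D=20, EF_E=13, EF_F=24) = 24; EF_G = 24+7 = 31
Expected project duration μ = 31 days. Critical path: A → F → G.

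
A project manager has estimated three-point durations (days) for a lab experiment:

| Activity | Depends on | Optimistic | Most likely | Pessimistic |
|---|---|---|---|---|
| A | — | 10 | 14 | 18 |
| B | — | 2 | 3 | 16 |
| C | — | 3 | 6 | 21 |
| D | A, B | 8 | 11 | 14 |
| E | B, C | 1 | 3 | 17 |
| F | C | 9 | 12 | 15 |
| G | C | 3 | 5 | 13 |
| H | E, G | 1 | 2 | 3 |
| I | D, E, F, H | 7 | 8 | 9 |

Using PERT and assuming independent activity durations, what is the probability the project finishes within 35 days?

te_A = (10 + 4·14 + 18)/6 = 84/6 = 14; σ²_A = ((18−10)/6)² = 1.778
te_B = (2 + 4·3 + 16)/6 = 30/6 = 5; σ²_B = ((16−2)/6)² = 5.444
te_C = (3 + 4·6 + 21)/6 = 48/6 = 8; σ²_C = ((21−3)/6)² = 9.000
te_D = (8 + 4·11 + 14)/6 = 66/6 = 11; σ²_D = ((14−8)/6)² = 1.000
te_E = (1 + 4·3 + 17)/6 = 30/6 = 5; σ²_E = ((17−1)/6)² = 7.111
te_F = (9 + 4·12 + 15)/6 = 72/6 = 12; σ²_F = ((15−9)/6)² = 1.000
te_G = (3 + 4·5 + 13)/6 = 36/6 = 6; σ²_G = ((13−3)/6)² = 2.778
te_H = (1 + 4·2 + 3)/6 = 12/6 = 2; σ²_H = ((3−1)/6)² = 0.111
te_I = (7 + 4·8 + 9)/6 = 48/6 = 8; σ²_I = ((9−7)/6)² = 0.111

Forward pass:
ES_A = 0; EF_A = 14
ES_B = 0; EF_B = 5
ES_C = 0; EF_C = 8
ES_D = max(EF_A=14, EF_B=5) = 14; EF_D = 14+11 = 25
ES_E = max(EF_B=5, EF_C=8) = 8; EF_E = 8+5 = 13
ES_F = 8; EF_F = 8+12 = 20
ES_G = 8; EF_G = 8+6 = 14
ES_H = max(EF_E=13, EF_G=14) = 14; EF_H = 14+2 = 16
ES_I = max(EF_D=25, EF_E=13, EF_F=20, EF_H=16) = 25; EF_I = 25+8 = 33
Expected project duration μ = 33 days. Critical path: A → D → I.

Variance along critical path = 1.778 + 1.000 + 0.111 = 2.889; σ = √2.889 = 1.700 days.
Z = (35 − 33) / 1.700 = 1.177
P(T ≤ 35) = Φ(1.177) ≈ 0.880

0.880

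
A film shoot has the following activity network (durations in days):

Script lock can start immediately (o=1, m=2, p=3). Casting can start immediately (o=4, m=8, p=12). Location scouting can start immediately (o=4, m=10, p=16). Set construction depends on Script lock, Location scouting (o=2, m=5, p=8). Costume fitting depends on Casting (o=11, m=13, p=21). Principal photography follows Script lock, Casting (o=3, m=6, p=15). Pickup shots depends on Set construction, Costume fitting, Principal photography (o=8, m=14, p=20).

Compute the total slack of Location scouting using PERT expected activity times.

7 days

te_Script lock = (1 + 4·2 + 3)/6 = 12/6 = 2
te_Casting = (4 + 4·8 + 12)/6 = 48/6 = 8
te_Location scouting = (4 + 4·10 + 16)/6 = 60/6 = 10
te_Set construction = (2 + 4·5 + 8)/6 = 30/6 = 5
te_Costume fitting = (11 + 4·13 + 21)/6 = 84/6 = 14
te_Principal photography = (3 + 4·6 + 15)/6 = 42/6 = 7
te_Pickup shots = (8 + 4·14 + 20)/6 = 84/6 = 14

Forward pass:
ES_Script lock = 0; EF_Script lock = 2
ES_Casting = 0; EF_Casting = 8
ES_Location scouting = 0; EF_Location scouting = 10
ES_Set construction = max(EF_Script lock=2, EF_Location scouting=10) = 10; EF_Set construction = 10+5 = 15
ES_Costume fitting = 8; EF_Costume fitting = 8+14 = 22
ES_Principal photography = max(EF_Script lock=2, EF_Casting=8) = 8; EF_Principal photography = 8+7 = 15
ES_Pickup shots = max(EF_Set construction=15, EF_Costume fitting=22, EF_Principal photography=15) = 22; EF_Pickup shots = 22+14 = 36
Expected project duration μ = 36 days. Critical path: Casting → Costume fitting → Pickup shots.

Backward pass:
LF_Pickup shots = 36; LS_Pickup shots = 36−14 = 22
LF_Principal photography = LS_Pickup shots = 22; LS_Principal photography = 22−7 = 15
LF_Costume fitting = LS_Pickup shots = 22; LS_Costume fitting = 22−14 = 8
LF_Set construction = LS_Pickup shots = 22; LS_Set construction = 22−5 = 17
LF_Location scouting = LS_Set construction = 17; LS_Location scouting = 17−10 = 7
LF_Casting = min(LS_Costume fitting=8, LS_Principal photography=15) = 8; LS_Casting = 8−8 = 0
LF_Script lock = min(LS_Set construction=17, LS_Principal photography=15) = 15; LS_Script lock = 15−2 = 13
Slack_Location scouting = LS_Location scouting − ES_Location scouting = 7 − 0 = 7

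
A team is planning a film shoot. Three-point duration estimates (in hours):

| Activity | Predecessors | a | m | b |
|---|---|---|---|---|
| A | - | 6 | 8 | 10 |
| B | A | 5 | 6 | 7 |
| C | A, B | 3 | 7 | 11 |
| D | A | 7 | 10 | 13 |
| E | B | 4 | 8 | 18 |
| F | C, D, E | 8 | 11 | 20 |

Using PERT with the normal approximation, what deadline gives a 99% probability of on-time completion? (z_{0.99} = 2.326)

te_A = (6 + 4·8 + 10)/6 = 48/6 = 8; σ²_A = ((10−6)/6)² = 0.444
te_B = (5 + 4·6 + 7)/6 = 36/6 = 6; σ²_B = ((7−5)/6)² = 0.111
te_C = (3 + 4·7 + 11)/6 = 42/6 = 7; σ²_C = ((11−3)/6)² = 1.778
te_D = (7 + 4·10 + 13)/6 = 60/6 = 10; σ²_D = ((13−7)/6)² = 1.000
te_E = (4 + 4·8 + 18)/6 = 54/6 = 9; σ²_E = ((18−4)/6)² = 5.444
te_F = (8 + 4·11 + 20)/6 = 72/6 = 12; σ²_F = ((20−8)/6)² = 4.000

Forward pass:
ES_A = 0; EF_A = 8
ES_B = 8; EF_B = 8+6 = 14
ES_C = max(EF_A=8, EF_B=14) = 14; EF_C = 14+7 = 21
ES_D = 8; EF_D = 8+10 = 18
ES_E = 14; EF_E = 14+9 = 23
ES_F = max(EF_C=21, EF_D=18, EF_E=23) = 23; EF_F = 23+12 = 35
Expected project duration μ = 35 hours. Critical path: A → B → E → F.

Variance along critical path = 0.444 + 0.111 + 5.444 + 4.000 = 10.000; σ = 3.162 hours.
D = μ + z·σ = 35 + 2.326·3.162 = 42.4 hours

42.4 hours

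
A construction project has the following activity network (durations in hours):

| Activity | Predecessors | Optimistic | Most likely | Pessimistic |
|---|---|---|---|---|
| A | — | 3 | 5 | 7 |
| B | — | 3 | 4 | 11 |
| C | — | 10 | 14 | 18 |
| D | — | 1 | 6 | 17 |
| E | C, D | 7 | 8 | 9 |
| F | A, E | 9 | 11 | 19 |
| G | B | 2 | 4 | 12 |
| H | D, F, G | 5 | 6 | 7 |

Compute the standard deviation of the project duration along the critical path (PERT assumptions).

2.19 hours

te_A = (3 + 4·5 + 7)/6 = 30/6 = 5; σ²_A = ((7−3)/6)² = 0.444
te_B = (3 + 4·4 + 11)/6 = 30/6 = 5; σ²_B = ((11−3)/6)² = 1.778
te_C = (10 + 4·14 + 18)/6 = 84/6 = 14; σ²_C = ((18−10)/6)² = 1.778
te_D = (1 + 4·6 + 17)/6 = 42/6 = 7; σ²_D = ((17−1)/6)² = 7.111
te_E = (7 + 4·8 + 9)/6 = 48/6 = 8; σ²_E = ((9−7)/6)² = 0.111
te_F = (9 + 4·11 + 19)/6 = 72/6 = 12; σ²_F = ((19−9)/6)² = 2.778
te_G = (2 + 4·4 + 12)/6 = 30/6 = 5; σ²_G = ((12−2)/6)² = 2.778
te_H = (5 + 4·6 + 7)/6 = 36/6 = 6; σ²_H = ((7−5)/6)² = 0.111

Forward pass:
ES_A = 0; EF_A = 5
ES_B = 0; EF_B = 5
ES_C = 0; EF_C = 14
ES_D = 0; EF_D = 7
ES_E = max(EF_C=14, EF_D=7) = 14; EF_E = 14+8 = 22
ES_F = max(EF_A=5, EF_E=22) = 22; EF_F = 22+12 = 34
ES_G = 5; EF_G = 5+5 = 10
ES_H = max(EF_D=7, EF_F=34, EF_G=10) = 34; EF_H = 34+6 = 40
Expected project duration μ = 40 hours. Critical path: C → E → F → H.

Variance along critical path = 1.778 + 0.111 + 2.778 + 0.111 = 4.778
σ = √4.778 = 2.186 hours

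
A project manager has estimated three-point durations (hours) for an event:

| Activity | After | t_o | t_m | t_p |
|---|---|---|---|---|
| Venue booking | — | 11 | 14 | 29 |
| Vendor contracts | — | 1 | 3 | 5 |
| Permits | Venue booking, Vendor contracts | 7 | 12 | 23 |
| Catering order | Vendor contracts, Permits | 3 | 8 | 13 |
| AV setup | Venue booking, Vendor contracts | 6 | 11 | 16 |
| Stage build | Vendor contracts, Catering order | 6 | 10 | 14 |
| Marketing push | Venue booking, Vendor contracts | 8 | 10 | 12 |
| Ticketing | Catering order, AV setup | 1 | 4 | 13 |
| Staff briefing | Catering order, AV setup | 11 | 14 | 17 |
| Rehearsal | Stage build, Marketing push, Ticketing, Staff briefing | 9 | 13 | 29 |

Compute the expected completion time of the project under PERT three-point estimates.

te_Venue booking = (11 + 4·14 + 29)/6 = 96/6 = 16
te_Vendor contracts = (1 + 4·3 + 5)/6 = 18/6 = 3
te_Permits = (7 + 4·12 + 23)/6 = 78/6 = 13
te_Catering order = (3 + 4·8 + 13)/6 = 48/6 = 8
te_AV setup = (6 + 4·11 + 16)/6 = 66/6 = 11
te_Stage build = (6 + 4·10 + 14)/6 = 60/6 = 10
te_Marketing push = (8 + 4·10 + 12)/6 = 60/6 = 10
te_Ticketing = (1 + 4·4 + 13)/6 = 30/6 = 5
te_Staff briefing = (11 + 4·14 + 17)/6 = 84/6 = 14
te_Rehearsal = (9 + 4·13 + 29)/6 = 90/6 = 15

Forward pass:
ES_Venue booking = 0; EF_Venue booking = 16
ES_Vendor contracts = 0; EF_Vendor contracts = 3
ES_Permits = max(EF_Venue booking=16, EF_Vendor contracts=3) = 16; EF_Permits = 16+13 = 29
ES_Catering order = max(EF_Vendor contracts=3, EF_Permits=29) = 29; EF_Catering order = 29+8 = 37
ES_AV setup = max(EF_Venue booking=16, EF_Vendor contracts=3) = 16; EF_AV setup = 16+11 = 27
ES_Stage build = max(EF_Vendor contracts=3, EF_Catering order=37) = 37; EF_Stage build = 37+10 = 47
ES_Marketing push = max(EF_Venue booking=16, EF_Vendor contracts=3) = 16; EF_Marketing push = 16+10 = 26
ES_Ticketing = max(EF_Catering order=37, EF_AV setup=27) = 37; EF_Ticketing = 37+5 = 42
ES_Staff briefing = max(EF_Catering order=37, EF_AV setup=27) = 37; EF_Staff briefing = 37+14 = 51
ES_Rehearsal = max(EF_Stage build=47, EF_Marketing push=26, EF_Ticketing=42, EF_Staff briefing=51) = 51; EF_Rehearsal = 51+15 = 66
Expected project duration μ = 66 hours. Critical path: Venue booking → Permits → Catering order → Staff briefing → Rehearsal.

66 hours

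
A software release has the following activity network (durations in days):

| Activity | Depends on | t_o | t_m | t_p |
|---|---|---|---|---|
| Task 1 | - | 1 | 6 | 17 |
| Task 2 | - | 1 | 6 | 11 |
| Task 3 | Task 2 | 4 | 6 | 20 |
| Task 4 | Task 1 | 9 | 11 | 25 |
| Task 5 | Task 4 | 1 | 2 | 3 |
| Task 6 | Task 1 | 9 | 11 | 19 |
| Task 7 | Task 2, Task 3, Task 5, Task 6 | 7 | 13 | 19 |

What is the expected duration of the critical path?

35 days

te_Task 1 = (1 + 4·6 + 17)/6 = 42/6 = 7
te_Task 2 = (1 + 4·6 + 11)/6 = 36/6 = 6
te_Task 3 = (4 + 4·6 + 20)/6 = 48/6 = 8
te_Task 4 = (9 + 4·11 + 25)/6 = 78/6 = 13
te_Task 5 = (1 + 4·2 + 3)/6 = 12/6 = 2
te_Task 6 = (9 + 4·11 + 19)/6 = 72/6 = 12
te_Task 7 = (7 + 4·13 + 19)/6 = 78/6 = 13

Forward pass:
ES_Task 1 = 0; EF_Task 1 = 7
ES_Task 2 = 0; EF_Task 2 = 6
ES_Task 3 = 6; EF_Task 3 = 6+8 = 14
ES_Task 4 = 7; EF_Task 4 = 7+13 = 20
ES_Task 5 = 20; EF_Task 5 = 20+2 = 22
ES_Task 6 = 7; EF_Task 6 = 7+12 = 19
ES_Task 7 = max(EF_Task 2=6, EF_Task 3=14, EF_Task 5=22, EF_Task 6=19) = 22; EF_Task 7 = 22+13 = 35
Expected project duration μ = 35 days. Critical path: Task 1 → Task 4 → Task 5 → Task 7.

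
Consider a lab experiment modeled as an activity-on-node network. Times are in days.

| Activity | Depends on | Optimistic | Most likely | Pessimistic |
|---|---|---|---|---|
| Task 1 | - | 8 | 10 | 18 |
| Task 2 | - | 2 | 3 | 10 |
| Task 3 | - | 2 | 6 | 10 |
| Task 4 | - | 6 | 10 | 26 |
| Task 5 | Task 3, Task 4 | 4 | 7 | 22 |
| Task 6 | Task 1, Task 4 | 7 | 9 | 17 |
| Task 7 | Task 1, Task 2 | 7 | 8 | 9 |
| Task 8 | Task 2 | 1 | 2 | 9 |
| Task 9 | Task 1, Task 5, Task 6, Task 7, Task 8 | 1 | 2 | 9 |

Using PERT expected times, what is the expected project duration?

25 days

te_Task 1 = (8 + 4·10 + 18)/6 = 66/6 = 11
te_Task 2 = (2 + 4·3 + 10)/6 = 24/6 = 4
te_Task 3 = (2 + 4·6 + 10)/6 = 36/6 = 6
te_Task 4 = (6 + 4·10 + 26)/6 = 72/6 = 12
te_Task 5 = (4 + 4·7 + 22)/6 = 54/6 = 9
te_Task 6 = (7 + 4·9 + 17)/6 = 60/6 = 10
te_Task 7 = (7 + 4·8 + 9)/6 = 48/6 = 8
te_Task 8 = (1 + 4·2 + 9)/6 = 18/6 = 3
te_Task 9 = (1 + 4·2 + 9)/6 = 18/6 = 3

Forward pass:
ES_Task 1 = 0; EF_Task 1 = 11
ES_Task 2 = 0; EF_Task 2 = 4
ES_Task 3 = 0; EF_Task 3 = 6
ES_Task 4 = 0; EF_Task 4 = 12
ES_Task 5 = max(EF_Task 3=6, EF_Task 4=12) = 12; EF_Task 5 = 12+9 = 21
ES_Task 6 = max(EF_Task 1=11, EF_Task 4=12) = 12; EF_Task 6 = 12+10 = 22
ES_Task 7 = max(EF_Task 1=11, EF_Task 2=4) = 11; EF_Task 7 = 11+8 = 19
ES_Task 8 = 4; EF_Task 8 = 4+3 = 7
ES_Task 9 = max(EF_Task 1=11, EF_Task 5=21, EF_Task 6=22, EF_Task 7=19, EF_Task 8=7) = 22; EF_Task 9 = 22+3 = 25
Expected project duration μ = 25 days. Critical path: Task 4 → Task 6 → Task 9.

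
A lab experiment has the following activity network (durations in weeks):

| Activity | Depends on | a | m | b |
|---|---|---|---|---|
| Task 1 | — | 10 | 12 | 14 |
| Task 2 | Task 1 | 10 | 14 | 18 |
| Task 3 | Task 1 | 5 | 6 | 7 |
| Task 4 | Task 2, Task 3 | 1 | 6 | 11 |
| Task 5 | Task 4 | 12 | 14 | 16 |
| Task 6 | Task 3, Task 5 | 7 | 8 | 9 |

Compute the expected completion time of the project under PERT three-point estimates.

54 weeks

te_Task 1 = (10 + 4·12 + 14)/6 = 72/6 = 12
te_Task 2 = (10 + 4·14 + 18)/6 = 84/6 = 14
te_Task 3 = (5 + 4·6 + 7)/6 = 36/6 = 6
te_Task 4 = (1 + 4·6 + 11)/6 = 36/6 = 6
te_Task 5 = (12 + 4·14 + 16)/6 = 84/6 = 14
te_Task 6 = (7 + 4·8 + 9)/6 = 48/6 = 8

Forward pass:
ES_Task 1 = 0; EF_Task 1 = 12
ES_Task 2 = 12; EF_Task 2 = 12+14 = 26
ES_Task 3 = 12; EF_Task 3 = 12+6 = 18
ES_Task 4 = max(EF_Task 2=26, EF_Task 3=18) = 26; EF_Task 4 = 26+6 = 32
ES_Task 5 = 32; EF_Task 5 = 32+14 = 46
ES_Task 6 = max(EF_Task 3=18, EF_Task 5=46) = 46; EF_Task 6 = 46+8 = 54
Expected project duration μ = 54 weeks. Critical path: Task 1 → Task 2 → Task 4 → Task 5 → Task 6.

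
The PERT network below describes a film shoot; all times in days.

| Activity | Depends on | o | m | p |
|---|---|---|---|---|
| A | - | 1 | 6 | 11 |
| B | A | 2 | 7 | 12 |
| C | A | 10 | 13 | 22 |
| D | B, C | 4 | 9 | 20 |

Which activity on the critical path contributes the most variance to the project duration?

te_A = (1 + 4·6 + 11)/6 = 36/6 = 6; σ²_A = ((11−1)/6)² = 2.778
te_B = (2 + 4·7 + 12)/6 = 42/6 = 7; σ²_B = ((12−2)/6)² = 2.778
te_C = (10 + 4·13 + 22)/6 = 84/6 = 14; σ²_C = ((22−10)/6)² = 4.000
te_D = (4 + 4·9 + 20)/6 = 60/6 = 10; σ²_D = ((20−4)/6)² = 7.111

Forward pass:
ES_A = 0; EF_A = 6
ES_B = 6; EF_B = 6+7 = 13
ES_C = 6; EF_C = 6+14 = 20
ES_D = max(EF_B=13, EF_C=20) = 20; EF_D = 20+10 = 30
Expected project duration μ = 30 days. Critical path: A → C → D.

Variances on critical path: σ²_A=2.778, σ²_C=4.000, σ²_D=7.111.
Largest is σ²_D = 7.111.

D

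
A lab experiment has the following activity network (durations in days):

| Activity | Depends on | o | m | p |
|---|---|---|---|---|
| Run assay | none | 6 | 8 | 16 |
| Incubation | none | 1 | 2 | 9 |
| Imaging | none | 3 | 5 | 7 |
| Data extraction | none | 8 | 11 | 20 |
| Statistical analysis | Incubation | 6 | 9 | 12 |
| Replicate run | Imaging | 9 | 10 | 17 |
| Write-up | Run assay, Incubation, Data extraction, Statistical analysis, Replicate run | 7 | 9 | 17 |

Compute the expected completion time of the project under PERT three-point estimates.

te_Run assay = (6 + 4·8 + 16)/6 = 54/6 = 9
te_Incubation = (1 + 4·2 + 9)/6 = 18/6 = 3
te_Imaging = (3 + 4·5 + 7)/6 = 30/6 = 5
te_Data extraction = (8 + 4·11 + 20)/6 = 72/6 = 12
te_Statistical analysis = (6 + 4·9 + 12)/6 = 54/6 = 9
te_Replicate run = (9 + 4·10 + 17)/6 = 66/6 = 11
te_Write-up = (7 + 4·9 + 17)/6 = 60/6 = 10

Forward pass:
ES_Run assay = 0; EF_Run assay = 9
ES_Incubation = 0; EF_Incubation = 3
ES_Imaging = 0; EF_Imaging = 5
ES_Data extraction = 0; EF_Data extraction = 12
ES_Statistical analysis = 3; EF_Statistical analysis = 3+9 = 12
ES_Replicate run = 5; EF_Replicate run = 5+11 = 16
ES_Write-up = max(EF_Run assay=9, EF_Incubation=3, EF_Data extraction=12, EF_Statistical analysis=12, EF_Replicate run=16) = 16; EF_Write-up = 16+10 = 26
Expected project duration μ = 26 days. Critical path: Imaging → Replicate run → Write-up.

26 days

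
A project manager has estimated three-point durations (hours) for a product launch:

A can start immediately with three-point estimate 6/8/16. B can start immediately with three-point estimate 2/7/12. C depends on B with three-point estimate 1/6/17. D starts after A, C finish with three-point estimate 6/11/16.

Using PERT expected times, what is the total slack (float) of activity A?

te_A = (6 + 4·8 + 16)/6 = 54/6 = 9
te_B = (2 + 4·7 + 12)/6 = 42/6 = 7
te_C = (1 + 4·6 + 17)/6 = 42/6 = 7
te_D = (6 + 4·11 + 16)/6 = 66/6 = 11

Forward pass:
ES_A = 0; EF_A = 9
ES_B = 0; EF_B = 7
ES_C = 7; EF_C = 7+7 = 14
ES_D = max(EF_A=9, EF_C=14) = 14; EF_D = 14+11 = 25
Expected project duration μ = 25 hours. Critical path: B → C → D.

Backward pass:
LF_D = 25; LS_D = 25−11 = 14
LF_C = LS_D = 14; LS_C = 14−7 = 7
LF_B = LS_C = 7; LS_B = 7−7 = 0
LF_A = LS_D = 14; LS_A = 14−9 = 5
Slack_A = LS_A − ES_A = 5 − 0 = 5

5 hours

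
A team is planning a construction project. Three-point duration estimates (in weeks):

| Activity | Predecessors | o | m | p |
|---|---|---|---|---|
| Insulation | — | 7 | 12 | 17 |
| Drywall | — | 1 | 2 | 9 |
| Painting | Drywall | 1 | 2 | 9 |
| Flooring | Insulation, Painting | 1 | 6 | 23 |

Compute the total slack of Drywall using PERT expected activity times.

te_Insulation = (7 + 4·12 + 17)/6 = 72/6 = 12
te_Drywall = (1 + 4·2 + 9)/6 = 18/6 = 3
te_Painting = (1 + 4·2 + 9)/6 = 18/6 = 3
te_Flooring = (1 + 4·6 + 23)/6 = 48/6 = 8

Forward pass:
ES_Insulation = 0; EF_Insulation = 12
ES_Drywall = 0; EF_Drywall = 3
ES_Painting = 3; EF_Painting = 3+3 = 6
ES_Flooring = max(EF_Insulation=12, EF_Painting=6) = 12; EF_Flooring = 12+8 = 20
Expected project duration μ = 20 weeks. Critical path: Insulation → Flooring.

Backward pass:
LF_Flooring = 20; LS_Flooring = 20−8 = 12
LF_Painting = LS_Flooring = 12; LS_Painting = 12−3 = 9
LF_Drywall = LS_Painting = 9; LS_Drywall = 9−3 = 6
LF_Insulation = LS_Flooring = 12; LS_Insulation = 12−12 = 0
Slack_Drywall = LS_Drywall − ES_Drywall = 6 − 0 = 6

6 weeks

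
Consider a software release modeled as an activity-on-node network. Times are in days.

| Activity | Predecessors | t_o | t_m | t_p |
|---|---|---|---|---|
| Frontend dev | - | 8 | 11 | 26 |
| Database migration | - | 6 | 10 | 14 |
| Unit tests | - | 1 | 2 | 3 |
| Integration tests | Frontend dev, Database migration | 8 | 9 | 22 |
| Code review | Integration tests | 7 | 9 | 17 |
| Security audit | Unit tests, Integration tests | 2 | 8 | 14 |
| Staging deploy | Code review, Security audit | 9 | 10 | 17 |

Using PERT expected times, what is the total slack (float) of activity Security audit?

2 days

te_Frontend dev = (8 + 4·11 + 26)/6 = 78/6 = 13
te_Database migration = (6 + 4·10 + 14)/6 = 60/6 = 10
te_Unit tests = (1 + 4·2 + 3)/6 = 12/6 = 2
te_Integration tests = (8 + 4·9 + 22)/6 = 66/6 = 11
te_Code review = (7 + 4·9 + 17)/6 = 60/6 = 10
te_Security audit = (2 + 4·8 + 14)/6 = 48/6 = 8
te_Staging deploy = (9 + 4·10 + 17)/6 = 66/6 = 11

Forward pass:
ES_Frontend dev = 0; EF_Frontend dev = 13
ES_Database migration = 0; EF_Database migration = 10
ES_Unit tests = 0; EF_Unit tests = 2
ES_Integration tests = max(EF_Frontend dev=13, EF_Database migration=10) = 13; EF_Integration tests = 13+11 = 24
ES_Code review = 24; EF_Code review = 24+10 = 34
ES_Security audit = max(EF_Unit tests=2, EF_Integration tests=24) = 24; EF_Security audit = 24+8 = 32
ES_Staging deploy = max(EF_Code review=34, EF_Security audit=32) = 34; EF_Staging deploy = 34+11 = 45
Expected project duration μ = 45 days. Critical path: Frontend dev → Integration tests → Code review → Staging deploy.

Backward pass:
LF_Staging deploy = 45; LS_Staging deploy = 45−11 = 34
LF_Security audit = LS_Staging deploy = 34; LS_Security audit = 34−8 = 26
LF_Code review = LS_Staging deploy = 34; LS_Code review = 34−10 = 24
LF_Integration tests = min(LS_Code review=24, LS_Security audit=26) = 24; LS_Integration tests = 24−11 = 13
LF_Unit tests = LS_Security audit = 26; LS_Unit tests = 26−2 = 24
LF_Database migration = LS_Integration tests = 13; LS_Database migration = 13−10 = 3
LF_Frontend dev = LS_Integration tests = 13; LS_Frontend dev = 13−13 = 0
Slack_Security audit = LS_Security audit − ES_Security audit = 26 − 24 = 2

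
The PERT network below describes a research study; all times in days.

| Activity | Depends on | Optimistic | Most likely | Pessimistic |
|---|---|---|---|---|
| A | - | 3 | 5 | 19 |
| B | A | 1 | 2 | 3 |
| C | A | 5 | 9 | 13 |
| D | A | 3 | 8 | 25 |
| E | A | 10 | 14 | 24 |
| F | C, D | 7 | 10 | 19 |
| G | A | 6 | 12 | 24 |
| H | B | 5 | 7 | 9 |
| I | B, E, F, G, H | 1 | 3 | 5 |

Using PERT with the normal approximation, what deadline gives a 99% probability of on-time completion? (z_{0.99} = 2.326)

te_A = (3 + 4·5 + 19)/6 = 42/6 = 7; σ²_A = ((19−3)/6)² = 7.111
te_B = (1 + 4·2 + 3)/6 = 12/6 = 2; σ²_B = ((3−1)/6)² = 0.111
te_C = (5 + 4·9 + 13)/6 = 54/6 = 9; σ²_C = ((13−5)/6)² = 1.778
te_D = (3 + 4·8 + 25)/6 = 60/6 = 10; σ²_D = ((25−3)/6)² = 13.444
te_E = (10 + 4·14 + 24)/6 = 90/6 = 15; σ²_E = ((24−10)/6)² = 5.444
te_F = (7 + 4·10 + 19)/6 = 66/6 = 11; σ²_F = ((19−7)/6)² = 4.000
te_G = (6 + 4·12 + 24)/6 = 78/6 = 13; σ²_G = ((24−6)/6)² = 9.000
te_H = (5 + 4·7 + 9)/6 = 42/6 = 7; σ²_H = ((9−5)/6)² = 0.444
te_I = (1 + 4·3 + 5)/6 = 18/6 = 3; σ²_I = ((5−1)/6)² = 0.444

Forward pass:
ES_A = 0; EF_A = 7
ES_B = 7; EF_B = 7+2 = 9
ES_C = 7; EF_C = 7+9 = 16
ES_D = 7; EF_D = 7+10 = 17
ES_E = 7; EF_E = 7+15 = 22
ES_F = max(EF_C=16, EF_D=17) = 17; EF_F = 17+11 = 28
ES_G = 7; EF_G = 7+13 = 20
ES_H = 9; EF_H = 9+7 = 16
ES_I = max(EF_B=9, EF_E=22, EF_F=28, EF_G=20, EF_H=16) = 28; EF_I = 28+3 = 31
Expected project duration μ = 31 days. Critical path: A → D → F → I.

Variance along critical path = 7.111 + 13.444 + 4.000 + 0.444 = 25.000; σ = 5.000 days.
D = μ + z·σ = 31 + 2.326·5.000 = 42.6 days

42.6 days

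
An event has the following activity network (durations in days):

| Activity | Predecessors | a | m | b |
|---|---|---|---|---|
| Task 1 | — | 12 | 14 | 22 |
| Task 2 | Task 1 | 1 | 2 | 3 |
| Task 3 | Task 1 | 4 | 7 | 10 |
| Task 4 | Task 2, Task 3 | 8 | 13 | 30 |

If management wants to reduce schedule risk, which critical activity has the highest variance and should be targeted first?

te_Task 1 = (12 + 4·14 + 22)/6 = 90/6 = 15; σ²_Task 1 = ((22−12)/6)² = 2.778
te_Task 2 = (1 + 4·2 + 3)/6 = 12/6 = 2; σ²_Task 2 = ((3−1)/6)² = 0.111
te_Task 3 = (4 + 4·7 + 10)/6 = 42/6 = 7; σ²_Task 3 = ((10−4)/6)² = 1.000
te_Task 4 = (8 + 4·13 + 30)/6 = 90/6 = 15; σ²_Task 4 = ((30−8)/6)² = 13.444

Forward pass:
ES_Task 1 = 0; EF_Task 1 = 15
ES_Task 2 = 15; EF_Task 2 = 15+2 = 17
ES_Task 3 = 15; EF_Task 3 = 15+7 = 22
ES_Task 4 = max(EF_Task 2=17, EF_Task 3=22) = 22; EF_Task 4 = 22+15 = 37
Expected project duration μ = 37 days. Critical path: Task 1 → Task 3 → Task 4.

Variances on critical path: σ²_Task 1=2.778, σ²_Task 3=1.000, σ²_Task 4=13.444.
Largest is σ²_Task 4 = 13.444.

Task 4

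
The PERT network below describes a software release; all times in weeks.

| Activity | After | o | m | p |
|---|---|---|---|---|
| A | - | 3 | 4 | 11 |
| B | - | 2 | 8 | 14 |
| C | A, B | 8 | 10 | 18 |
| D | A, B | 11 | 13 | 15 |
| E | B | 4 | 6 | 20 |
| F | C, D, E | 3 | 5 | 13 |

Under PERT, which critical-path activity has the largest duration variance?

B

te_A = (3 + 4·4 + 11)/6 = 30/6 = 5; σ²_A = ((11−3)/6)² = 1.778
te_B = (2 + 4·8 + 14)/6 = 48/6 = 8; σ²_B = ((14−2)/6)² = 4.000
te_C = (8 + 4·10 + 18)/6 = 66/6 = 11; σ²_C = ((18−8)/6)² = 2.778
te_D = (11 + 4·13 + 15)/6 = 78/6 = 13; σ²_D = ((15−11)/6)² = 0.444
te_E = (4 + 4·6 + 20)/6 = 48/6 = 8; σ²_E = ((20−4)/6)² = 7.111
te_F = (3 + 4·5 + 13)/6 = 36/6 = 6; σ²_F = ((13−3)/6)² = 2.778

Forward pass:
ES_A = 0; EF_A = 5
ES_B = 0; EF_B = 8
ES_C = max(EF_A=5, EF_B=8) = 8; EF_C = 8+11 = 19
ES_D = max(EF_A=5, EF_B=8) = 8; EF_D = 8+13 = 21
ES_E = 8; EF_E = 8+8 = 16
ES_F = max(EF_C=19, EF_D=21, EF_E=16) = 21; EF_F = 21+6 = 27
Expected project duration μ = 27 weeks. Critical path: B → D → F.

Variances on critical path: σ²_B=4.000, σ²_D=0.444, σ²_F=2.778.
Largest is σ²_B = 4.000.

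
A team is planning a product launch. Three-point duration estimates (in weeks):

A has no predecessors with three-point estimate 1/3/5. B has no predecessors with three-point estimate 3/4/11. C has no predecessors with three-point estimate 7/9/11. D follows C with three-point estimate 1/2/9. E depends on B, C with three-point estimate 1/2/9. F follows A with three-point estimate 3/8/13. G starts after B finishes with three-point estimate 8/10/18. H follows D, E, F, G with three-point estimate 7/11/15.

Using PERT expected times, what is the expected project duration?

te_A = (1 + 4·3 + 5)/6 = 18/6 = 3
te_B = (3 + 4·4 + 11)/6 = 30/6 = 5
te_C = (7 + 4·9 + 11)/6 = 54/6 = 9
te_D = (1 + 4·2 + 9)/6 = 18/6 = 3
te_E = (1 + 4·2 + 9)/6 = 18/6 = 3
te_F = (3 + 4·8 + 13)/6 = 48/6 = 8
te_G = (8 + 4·10 + 18)/6 = 66/6 = 11
te_H = (7 + 4·11 + 15)/6 = 66/6 = 11

Forward pass:
ES_A = 0; EF_A = 3
ES_B = 0; EF_B = 5
ES_C = 0; EF_C = 9
ES_D = 9; EF_D = 9+3 = 12
ES_E = max(EF_B=5, EF_C=9) = 9; EF_E = 9+3 = 12
ES_F = 3; EF_F = 3+8 = 11
ES_G = 5; EF_G = 5+11 = 16
ES_H = max(EF_D=12, EF_E=12, EF_F=11, EF_G=16) = 16; EF_H = 16+11 = 27
Expected project duration μ = 27 weeks. Critical path: B → G → H.

27 weeks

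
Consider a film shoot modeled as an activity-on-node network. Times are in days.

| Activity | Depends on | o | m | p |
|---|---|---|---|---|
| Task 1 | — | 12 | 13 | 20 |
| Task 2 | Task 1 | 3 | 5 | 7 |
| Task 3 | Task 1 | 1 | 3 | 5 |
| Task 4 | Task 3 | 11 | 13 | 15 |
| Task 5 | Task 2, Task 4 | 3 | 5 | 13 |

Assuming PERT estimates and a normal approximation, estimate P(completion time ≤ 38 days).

0.804

te_Task 1 = (12 + 4·13 + 20)/6 = 84/6 = 14; σ²_Task 1 = ((20−12)/6)² = 1.778
te_Task 2 = (3 + 4·5 + 7)/6 = 30/6 = 5; σ²_Task 2 = ((7−3)/6)² = 0.444
te_Task 3 = (1 + 4·3 + 5)/6 = 18/6 = 3; σ²_Task 3 = ((5−1)/6)² = 0.444
te_Task 4 = (11 + 4·13 + 15)/6 = 78/6 = 13; σ²_Task 4 = ((15−11)/6)² = 0.444
te_Task 5 = (3 + 4·5 + 13)/6 = 36/6 = 6; σ²_Task 5 = ((13−3)/6)² = 2.778

Forward pass:
ES_Task 1 = 0; EF_Task 1 = 14
ES_Task 2 = 14; EF_Task 2 = 14+5 = 19
ES_Task 3 = 14; EF_Task 3 = 14+3 = 17
ES_Task 4 = 17; EF_Task 4 = 17+13 = 30
ES_Task 5 = max(EF_Task 2=19, EF_Task 4=30) = 30; EF_Task 5 = 30+6 = 36
Expected project duration μ = 36 days. Critical path: Task 1 → Task 3 → Task 4 → Task 5.

Variance along critical path = 1.778 + 0.444 + 0.444 + 2.778 = 5.444; σ = √5.444 = 2.333 days.
Z = (38 − 36) / 2.333 = 0.857
P(T ≤ 38) = Φ(0.857) ≈ 0.804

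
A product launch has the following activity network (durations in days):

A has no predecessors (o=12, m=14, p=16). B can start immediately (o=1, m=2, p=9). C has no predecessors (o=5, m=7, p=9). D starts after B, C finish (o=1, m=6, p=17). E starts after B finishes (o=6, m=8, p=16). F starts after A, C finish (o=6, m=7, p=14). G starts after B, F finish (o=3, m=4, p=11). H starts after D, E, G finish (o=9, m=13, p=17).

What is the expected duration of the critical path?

te_A = (12 + 4·14 + 16)/6 = 84/6 = 14
te_B = (1 + 4·2 + 9)/6 = 18/6 = 3
te_C = (5 + 4·7 + 9)/6 = 42/6 = 7
te_D = (1 + 4·6 + 17)/6 = 42/6 = 7
te_E = (6 + 4·8 + 16)/6 = 54/6 = 9
te_F = (6 + 4·7 + 14)/6 = 48/6 = 8
te_G = (3 + 4·4 + 11)/6 = 30/6 = 5
te_H = (9 + 4·13 + 17)/6 = 78/6 = 13

Forward pass:
ES_A = 0; EF_A = 14
ES_B = 0; EF_B = 3
ES_C = 0; EF_C = 7
ES_D = max(EF_B=3, EF_C=7) = 7; EF_D = 7+7 = 14
ES_E = 3; EF_E = 3+9 = 12
ES_F = max(EF_A=14, EF_C=7) = 14; EF_F = 14+8 = 22
ES_G = max(EF_B=3, EF_F=22) = 22; EF_G = 22+5 = 27
ES_H = max(EF_D=14, EF_E=12, EF_G=27) = 27; EF_H = 27+13 = 40
Expected project duration μ = 40 days. Critical path: A → F → G → H.

40 days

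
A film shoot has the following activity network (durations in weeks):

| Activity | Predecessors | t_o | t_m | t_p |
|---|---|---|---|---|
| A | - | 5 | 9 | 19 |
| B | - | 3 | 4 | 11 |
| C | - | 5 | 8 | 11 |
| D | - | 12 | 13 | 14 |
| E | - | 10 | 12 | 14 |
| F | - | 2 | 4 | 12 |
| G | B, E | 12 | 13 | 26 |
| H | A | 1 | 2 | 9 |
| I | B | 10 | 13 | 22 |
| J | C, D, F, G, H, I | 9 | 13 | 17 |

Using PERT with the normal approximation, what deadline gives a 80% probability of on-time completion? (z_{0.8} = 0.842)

42.3 weeks

te_A = (5 + 4·9 + 19)/6 = 60/6 = 10; σ²_A = ((19−5)/6)² = 5.444
te_B = (3 + 4·4 + 11)/6 = 30/6 = 5; σ²_B = ((11−3)/6)² = 1.778
te_C = (5 + 4·8 + 11)/6 = 48/6 = 8; σ²_C = ((11−5)/6)² = 1.000
te_D = (12 + 4·13 + 14)/6 = 78/6 = 13; σ²_D = ((14−12)/6)² = 0.111
te_E = (10 + 4·12 + 14)/6 = 72/6 = 12; σ²_E = ((14−10)/6)² = 0.444
te_F = (2 + 4·4 + 12)/6 = 30/6 = 5; σ²_F = ((12−2)/6)² = 2.778
te_G = (12 + 4·13 + 26)/6 = 90/6 = 15; σ²_G = ((26−12)/6)² = 5.444
te_H = (1 + 4·2 + 9)/6 = 18/6 = 3; σ²_H = ((9−1)/6)² = 1.778
te_I = (10 + 4·13 + 22)/6 = 84/6 = 14; σ²_I = ((22−10)/6)² = 4.000
te_J = (9 + 4·13 + 17)/6 = 78/6 = 13; σ²_J = ((17−9)/6)² = 1.778

Forward pass:
ES_A = 0; EF_A = 10
ES_B = 0; EF_B = 5
ES_C = 0; EF_C = 8
ES_D = 0; EF_D = 13
ES_E = 0; EF_E = 12
ES_F = 0; EF_F = 5
ES_G = max(EF_B=5, EF_E=12) = 12; EF_G = 12+15 = 27
ES_H = 10; EF_H = 10+3 = 13
ES_I = 5; EF_I = 5+14 = 19
ES_J = max(EF_C=8, EF_D=13, EF_F=5, EF_G=27, EF_H=13, EF_I=19) = 27; EF_J = 27+13 = 40
Expected project duration μ = 40 weeks. Critical path: E → G → J.

Variance along critical path = 0.444 + 5.444 + 1.778 = 7.667; σ = 2.769 weeks.
D = μ + z·σ = 40 + 0.842·2.769 = 42.3 weeks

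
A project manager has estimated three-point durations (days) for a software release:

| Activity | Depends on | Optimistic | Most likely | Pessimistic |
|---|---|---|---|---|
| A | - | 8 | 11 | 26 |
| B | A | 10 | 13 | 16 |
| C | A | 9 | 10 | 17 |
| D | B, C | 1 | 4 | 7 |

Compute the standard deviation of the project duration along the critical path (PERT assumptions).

3.32 days

te_A = (8 + 4·11 + 26)/6 = 78/6 = 13; σ²_A = ((26−8)/6)² = 9.000
te_B = (10 + 4·13 + 16)/6 = 78/6 = 13; σ²_B = ((16−10)/6)² = 1.000
te_C = (9 + 4·10 + 17)/6 = 66/6 = 11; σ²_C = ((17−9)/6)² = 1.778
te_D = (1 + 4·4 + 7)/6 = 24/6 = 4; σ²_D = ((7−1)/6)² = 1.000

Forward pass:
ES_A = 0; EF_A = 13
ES_B = 13; EF_B = 13+13 = 26
ES_C = 13; EF_C = 13+11 = 24
ES_D = max(EF_B=26, EF_C=24) = 26; EF_D = 26+4 = 30
Expected project duration μ = 30 days. Critical path: A → B → D.

Variance along critical path = 9.000 + 1.000 + 1.000 = 11.000
σ = √11.000 = 3.317 days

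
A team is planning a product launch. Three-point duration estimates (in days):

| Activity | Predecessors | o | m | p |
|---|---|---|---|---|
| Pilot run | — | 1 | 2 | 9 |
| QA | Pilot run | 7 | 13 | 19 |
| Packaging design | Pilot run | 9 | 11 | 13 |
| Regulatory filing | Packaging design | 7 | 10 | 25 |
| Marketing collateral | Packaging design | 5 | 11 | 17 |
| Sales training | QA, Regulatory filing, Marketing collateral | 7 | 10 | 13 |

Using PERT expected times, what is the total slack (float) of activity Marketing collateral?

te_Pilot run = (1 + 4·2 + 9)/6 = 18/6 = 3
te_QA = (7 + 4·13 + 19)/6 = 78/6 = 13
te_Packaging design = (9 + 4·11 + 13)/6 = 66/6 = 11
te_Regulatory filing = (7 + 4·10 + 25)/6 = 72/6 = 12
te_Marketing collateral = (5 + 4·11 + 17)/6 = 66/6 = 11
te_Sales training = (7 + 4·10 + 13)/6 = 60/6 = 10

Forward pass:
ES_Pilot run = 0; EF_Pilot run = 3
ES_QA = 3; EF_QA = 3+13 = 16
ES_Packaging design = 3; EF_Packaging design = 3+11 = 14
ES_Regulatory filing = 14; EF_Regulatory filing = 14+12 = 26
ES_Marketing collateral = 14; EF_Marketing collateral = 14+11 = 25
ES_Sales training = max(EF_QA=16, EF_Regulatory filing=26, EF_Marketing collateral=25) = 26; EF_Sales training = 26+10 = 36
Expected project duration μ = 36 days. Critical path: Pilot run → Packaging design → Regulatory filing → Sales training.

Backward pass:
LF_Sales training = 36; LS_Sales training = 36−10 = 26
LF_Marketing collateral = LS_Sales training = 26; LS_Marketing collateral = 26−11 = 15
LF_Regulatory filing = LS_Sales training = 26; LS_Regulatory filing = 26−12 = 14
LF_Packaging design = min(LS_Regulatory filing=14, LS_Marketing collateral=15) = 14; LS_Packaging design = 14−11 = 3
LF_QA = LS_Sales training = 26; LS_QA = 26−13 = 13
LF_Pilot run = min(LS_QA=13, LS_Packaging design=3) = 3; LS_Pilot run = 3−3 = 0
Slack_Marketing collateral = LS_Marketing collateral − ES_Marketing collateral = 15 − 14 = 1

1 days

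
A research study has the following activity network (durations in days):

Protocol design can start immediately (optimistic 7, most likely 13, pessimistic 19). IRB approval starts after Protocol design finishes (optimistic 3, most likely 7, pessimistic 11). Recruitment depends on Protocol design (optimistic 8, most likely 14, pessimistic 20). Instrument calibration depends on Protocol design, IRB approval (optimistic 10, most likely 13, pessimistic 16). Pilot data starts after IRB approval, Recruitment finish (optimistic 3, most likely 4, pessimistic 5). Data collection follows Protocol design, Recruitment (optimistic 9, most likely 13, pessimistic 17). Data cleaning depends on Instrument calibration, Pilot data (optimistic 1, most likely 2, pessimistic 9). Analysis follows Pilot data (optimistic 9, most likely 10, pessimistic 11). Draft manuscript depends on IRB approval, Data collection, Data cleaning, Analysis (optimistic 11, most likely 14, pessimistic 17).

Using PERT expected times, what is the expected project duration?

55 days

te_Protocol design = (7 + 4·13 + 19)/6 = 78/6 = 13
te_IRB approval = (3 + 4·7 + 11)/6 = 42/6 = 7
te_Recruitment = (8 + 4·14 + 20)/6 = 84/6 = 14
te_Instrument calibration = (10 + 4·13 + 16)/6 = 78/6 = 13
te_Pilot data = (3 + 4·4 + 5)/6 = 24/6 = 4
te_Data collection = (9 + 4·13 + 17)/6 = 78/6 = 13
te_Data cleaning = (1 + 4·2 + 9)/6 = 18/6 = 3
te_Analysis = (9 + 4·10 + 11)/6 = 60/6 = 10
te_Draft manuscript = (11 + 4·14 + 17)/6 = 84/6 = 14

Forward pass:
ES_Protocol design = 0; EF_Protocol design = 13
ES_IRB approval = 13; EF_IRB approval = 13+7 = 20
ES_Recruitment = 13; EF_Recruitment = 13+14 = 27
ES_Instrument calibration = max(EF_Protocol design=13, EF_IRB approval=20) = 20; EF_Instrument calibration = 20+13 = 33
ES_Pilot data = max(EF_IRB approval=20, EF_Recruitment=27) = 27; EF_Pilot data = 27+4 = 31
ES_Data collection = max(EF_Protocol design=13, EF_Recruitment=27) = 27; EF_Data collection = 27+13 = 40
ES_Data cleaning = max(EF_Instrument calibration=33, EF_Pilot data=31) = 33; EF_Data cleaning = 33+3 = 36
ES_Analysis = 31; EF_Analysis = 31+10 = 41
ES_Draft manuscript = max(EF_IRB approval=20, EF_Data collection=40, EF_Data cleaning=36, EF_Analysis=41) = 41; EF_Draft manuscript = 41+14 = 55
Expected project duration μ = 55 days. Critical path: Protocol design → Recruitment → Pilot data → Analysis → Draft manuscript.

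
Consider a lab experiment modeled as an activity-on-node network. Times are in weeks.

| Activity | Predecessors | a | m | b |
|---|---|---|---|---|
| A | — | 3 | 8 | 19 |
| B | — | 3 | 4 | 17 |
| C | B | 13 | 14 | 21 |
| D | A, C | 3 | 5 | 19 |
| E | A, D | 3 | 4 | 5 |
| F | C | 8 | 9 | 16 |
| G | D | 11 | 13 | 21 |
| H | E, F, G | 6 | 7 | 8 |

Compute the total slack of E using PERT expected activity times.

te_A = (3 + 4·8 + 19)/6 = 54/6 = 9
te_B = (3 + 4·4 + 17)/6 = 36/6 = 6
te_C = (13 + 4·14 + 21)/6 = 90/6 = 15
te_D = (3 + 4·5 + 19)/6 = 42/6 = 7
te_E = (3 + 4·4 + 5)/6 = 24/6 = 4
te_F = (8 + 4·9 + 16)/6 = 60/6 = 10
te_G = (11 + 4·13 + 21)/6 = 84/6 = 14
te_H = (6 + 4·7 + 8)/6 = 42/6 = 7

Forward pass:
ES_A = 0; EF_A = 9
ES_B = 0; EF_B = 6
ES_C = 6; EF_C = 6+15 = 21
ES_D = max(EF_A=9, EF_C=21) = 21; EF_D = 21+7 = 28
ES_E = max(EF_A=9, EF_D=28) = 28; EF_E = 28+4 = 32
ES_F = 21; EF_F = 21+10 = 31
ES_G = 28; EF_G = 28+14 = 42
ES_H = max(EF_E=32, EF_F=31, EF_G=42) = 42; EF_H = 42+7 = 49
Expected project duration μ = 49 weeks. Critical path: B → C → D → G → H.

Backward pass:
LF_H = 49; LS_H = 49−7 = 42
LF_G = LS_H = 42; LS_G = 42−14 = 28
LF_F = LS_H = 42; LS_F = 42−10 = 32
LF_E = LS_H = 42; LS_E = 42−4 = 38
LF_D = min(LS_E=38, LS_G=28) = 28; LS_D = 28−7 = 21
LF_C = min(LS_D=21, LS_F=32) = 21; LS_C = 21−15 = 6
LF_B = LS_C = 6; LS_B = 6−6 = 0
LF_A = min(LS_D=21, LS_E=38) = 21; LS_A = 21−9 = 12
Slack_E = LS_E − ES_E = 38 − 28 = 10

10 weeks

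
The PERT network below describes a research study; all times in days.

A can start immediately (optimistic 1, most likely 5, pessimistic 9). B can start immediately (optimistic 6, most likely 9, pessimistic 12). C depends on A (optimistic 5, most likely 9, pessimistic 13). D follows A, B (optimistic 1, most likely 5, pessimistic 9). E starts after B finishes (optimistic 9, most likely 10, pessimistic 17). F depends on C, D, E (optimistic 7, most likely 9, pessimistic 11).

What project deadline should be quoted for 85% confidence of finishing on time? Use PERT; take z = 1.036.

te_A = (1 + 4·5 + 9)/6 = 30/6 = 5; σ²_A = ((9−1)/6)² = 1.778
te_B = (6 + 4·9 + 12)/6 = 54/6 = 9; σ²_B = ((12−6)/6)² = 1.000
te_C = (5 + 4·9 + 13)/6 = 54/6 = 9; σ²_C = ((13−5)/6)² = 1.778
te_D = (1 + 4·5 + 9)/6 = 30/6 = 5; σ²_D = ((9−1)/6)² = 1.778
te_E = (9 + 4·10 + 17)/6 = 66/6 = 11; σ²_E = ((17−9)/6)² = 1.778
te_F = (7 + 4·9 + 11)/6 = 54/6 = 9; σ²_F = ((11−7)/6)² = 0.444

Forward pass:
ES_A = 0; EF_A = 5
ES_B = 0; EF_B = 9
ES_C = 5; EF_C = 5+9 = 14
ES_D = max(EF_A=5, EF_B=9) = 9; EF_D = 9+5 = 14
ES_E = 9; EF_E = 9+11 = 20
ES_F = max(EF_C=14, EF_D=14, EF_E=20) = 20; EF_F = 20+9 = 29
Expected project duration μ = 29 days. Critical path: B → E → F.

Variance along critical path = 1.000 + 1.778 + 0.444 = 3.222; σ = 1.795 days.
D = μ + z·σ = 29 + 1.036·1.795 = 30.9 days

30.9 days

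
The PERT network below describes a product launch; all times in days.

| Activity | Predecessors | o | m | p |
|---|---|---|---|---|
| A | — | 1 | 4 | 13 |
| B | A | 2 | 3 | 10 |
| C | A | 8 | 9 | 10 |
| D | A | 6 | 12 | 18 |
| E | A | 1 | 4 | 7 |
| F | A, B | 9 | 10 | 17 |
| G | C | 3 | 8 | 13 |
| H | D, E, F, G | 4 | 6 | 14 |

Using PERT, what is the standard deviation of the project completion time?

3.11 days

te_A = (1 + 4·4 + 13)/6 = 30/6 = 5; σ²_A = ((13−1)/6)² = 4.000
te_B = (2 + 4·3 + 10)/6 = 24/6 = 4; σ²_B = ((10−2)/6)² = 1.778
te_C = (8 + 4·9 + 10)/6 = 54/6 = 9; σ²_C = ((10−8)/6)² = 0.111
te_D = (6 + 4·12 + 18)/6 = 72/6 = 12; σ²_D = ((18−6)/6)² = 4.000
te_E = (1 + 4·4 + 7)/6 = 24/6 = 4; σ²_E = ((7−1)/6)² = 1.000
te_F = (9 + 4·10 + 17)/6 = 66/6 = 11; σ²_F = ((17−9)/6)² = 1.778
te_G = (3 + 4·8 + 13)/6 = 48/6 = 8; σ²_G = ((13−3)/6)² = 2.778
te_H = (4 + 4·6 + 14)/6 = 42/6 = 7; σ²_H = ((14−4)/6)² = 2.778

Forward pass:
ES_A = 0; EF_A = 5
ES_B = 5; EF_B = 5+4 = 9
ES_C = 5; EF_C = 5+9 = 14
ES_D = 5; EF_D = 5+12 = 17
ES_E = 5; EF_E = 5+4 = 9
ES_F = max(EF_A=5, EF_B=9) = 9; EF_F = 9+11 = 20
ES_G = 14; EF_G = 14+8 = 22
ES_H = max(EF_D=17, EF_E=9, EF_F=20, EF_G=22) = 22; EF_H = 22+7 = 29
Expected project duration μ = 29 days. Critical path: A → C → G → H.

Variance along critical path = 4.000 + 0.111 + 2.778 + 2.778 = 9.667
σ = √9.667 = 3.109 days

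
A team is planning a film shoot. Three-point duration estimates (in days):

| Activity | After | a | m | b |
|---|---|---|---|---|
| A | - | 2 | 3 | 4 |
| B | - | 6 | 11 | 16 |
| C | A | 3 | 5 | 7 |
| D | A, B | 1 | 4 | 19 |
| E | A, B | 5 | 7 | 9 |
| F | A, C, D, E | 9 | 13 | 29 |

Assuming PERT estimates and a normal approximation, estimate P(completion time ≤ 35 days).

0.701

te_A = (2 + 4·3 + 4)/6 = 18/6 = 3; σ²_A = ((4−2)/6)² = 0.111
te_B = (6 + 4·11 + 16)/6 = 66/6 = 11; σ²_B = ((16−6)/6)² = 2.778
te_C = (3 + 4·5 + 7)/6 = 30/6 = 5; σ²_C = ((7−3)/6)² = 0.444
te_D = (1 + 4·4 + 19)/6 = 36/6 = 6; σ²_D = ((19−1)/6)² = 9.000
te_E = (5 + 4·7 + 9)/6 = 42/6 = 7; σ²_E = ((9−5)/6)² = 0.444
te_F = (9 + 4·13 + 29)/6 = 90/6 = 15; σ²_F = ((29−9)/6)² = 11.111

Forward pass:
ES_A = 0; EF_A = 3
ES_B = 0; EF_B = 11
ES_C = 3; EF_C = 3+5 = 8
ES_D = max(EF_A=3, EF_B=11) = 11; EF_D = 11+6 = 17
ES_E = max(EF_A=3, EF_B=11) = 11; EF_E = 11+7 = 18
ES_F = max(EF_A=3, EF_C=8, EF_D=17, EF_E=18) = 18; EF_F = 18+15 = 33
Expected project duration μ = 33 days. Critical path: B → E → F.

Variance along critical path = 2.778 + 0.444 + 11.111 = 14.333; σ = √14.333 = 3.786 days.
Z = (35 − 33) / 3.786 = 0.528
P(T ≤ 35) = Φ(0.528) ≈ 0.701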